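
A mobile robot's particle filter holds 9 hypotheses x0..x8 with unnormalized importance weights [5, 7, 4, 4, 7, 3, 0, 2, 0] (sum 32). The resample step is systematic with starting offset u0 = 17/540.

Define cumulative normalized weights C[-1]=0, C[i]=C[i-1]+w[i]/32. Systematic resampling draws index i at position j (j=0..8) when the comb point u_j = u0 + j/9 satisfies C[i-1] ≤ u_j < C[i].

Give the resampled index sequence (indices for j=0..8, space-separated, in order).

C = [5/32, 3/8, 1/2, 5/8, 27/32, 15/16, 15/16, 1, 1]
j=0: u_0=17/540 ∈ [0, 5/32) → index 0
j=1: u_1=77/540 ∈ [0, 5/32) → index 0
j=2: u_2=137/540 ∈ [5/32, 3/8) → index 1
j=3: u_3=197/540 ∈ [5/32, 3/8) → index 1
j=4: u_4=257/540 ∈ [3/8, 1/2) → index 2
j=5: u_5=317/540 ∈ [1/2, 5/8) → index 3
j=6: u_6=377/540 ∈ [5/8, 27/32) → index 4
j=7: u_7=437/540 ∈ [5/8, 27/32) → index 4
j=8: u_8=497/540 ∈ [27/32, 15/16) → index 5

0 0 1 1 2 3 4 4 5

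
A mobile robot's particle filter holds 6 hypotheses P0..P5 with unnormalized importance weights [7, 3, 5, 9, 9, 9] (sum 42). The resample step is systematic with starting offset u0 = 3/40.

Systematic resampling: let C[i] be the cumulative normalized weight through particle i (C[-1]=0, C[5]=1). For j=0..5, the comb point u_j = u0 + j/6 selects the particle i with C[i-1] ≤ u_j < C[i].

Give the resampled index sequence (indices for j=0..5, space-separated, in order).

C = [1/6, 5/21, 5/14, 4/7, 11/14, 1]
j=0: u_0=3/40 ∈ [0, 1/6) → index 0
j=1: u_1=29/120 ∈ [5/21, 5/14) → index 2
j=2: u_2=49/120 ∈ [5/14, 4/7) → index 3
j=3: u_3=23/40 ∈ [4/7, 11/14) → index 4
j=4: u_4=89/120 ∈ [4/7, 11/14) → index 4
j=5: u_5=109/120 ∈ [11/14, 1) → index 5

0 2 3 4 4 5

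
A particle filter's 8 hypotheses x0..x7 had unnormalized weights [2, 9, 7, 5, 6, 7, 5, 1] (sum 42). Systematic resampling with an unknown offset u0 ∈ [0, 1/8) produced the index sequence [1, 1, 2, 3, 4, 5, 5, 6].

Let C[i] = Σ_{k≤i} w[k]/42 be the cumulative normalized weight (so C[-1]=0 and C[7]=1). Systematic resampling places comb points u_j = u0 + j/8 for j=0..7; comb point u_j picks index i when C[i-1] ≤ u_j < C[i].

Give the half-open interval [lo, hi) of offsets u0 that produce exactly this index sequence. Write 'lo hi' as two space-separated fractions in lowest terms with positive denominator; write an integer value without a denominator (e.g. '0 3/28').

11/168 17/168

C = [1/21, 11/42, 3/7, 23/42, 29/42, 6/7, 41/42, 1]
j=0 picked index 1: u0 ∈ [1/21, 11/42)
j=1 picked index 1: u0 ∈ [-13/168, 23/168)
j=2 picked index 2: u0 ∈ [1/84, 5/28)
j=3 picked index 3: u0 ∈ [3/56, 29/168)
j=4 picked index 4: u0 ∈ [1/21, 4/21)
j=5 picked index 5: u0 ∈ [11/168, 13/56)
j=6 picked index 5: u0 ∈ [-5/84, 3/28)
j=7 picked index 6: u0 ∈ [-1/56, 17/168)
intersection: [11/168, 17/168)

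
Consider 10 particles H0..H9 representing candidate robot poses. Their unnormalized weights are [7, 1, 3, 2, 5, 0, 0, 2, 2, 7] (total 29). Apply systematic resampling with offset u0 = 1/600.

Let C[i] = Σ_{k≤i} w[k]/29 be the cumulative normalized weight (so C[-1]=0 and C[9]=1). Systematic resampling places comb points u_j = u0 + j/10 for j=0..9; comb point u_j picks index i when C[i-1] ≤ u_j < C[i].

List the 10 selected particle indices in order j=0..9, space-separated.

C = [7/29, 8/29, 11/29, 13/29, 18/29, 18/29, 18/29, 20/29, 22/29, 1]
j=0: u_0=1/600 ∈ [0, 7/29) → index 0
j=1: u_1=61/600 ∈ [0, 7/29) → index 0
j=2: u_2=121/600 ∈ [0, 7/29) → index 0
j=3: u_3=181/600 ∈ [8/29, 11/29) → index 2
j=4: u_4=241/600 ∈ [11/29, 13/29) → index 3
j=5: u_5=301/600 ∈ [13/29, 18/29) → index 4
j=6: u_6=361/600 ∈ [13/29, 18/29) → index 4
j=7: u_7=421/600 ∈ [20/29, 22/29) → index 8
j=8: u_8=481/600 ∈ [22/29, 1) → index 9
j=9: u_9=541/600 ∈ [22/29, 1) → index 9

0 0 0 2 3 4 4 8 9 9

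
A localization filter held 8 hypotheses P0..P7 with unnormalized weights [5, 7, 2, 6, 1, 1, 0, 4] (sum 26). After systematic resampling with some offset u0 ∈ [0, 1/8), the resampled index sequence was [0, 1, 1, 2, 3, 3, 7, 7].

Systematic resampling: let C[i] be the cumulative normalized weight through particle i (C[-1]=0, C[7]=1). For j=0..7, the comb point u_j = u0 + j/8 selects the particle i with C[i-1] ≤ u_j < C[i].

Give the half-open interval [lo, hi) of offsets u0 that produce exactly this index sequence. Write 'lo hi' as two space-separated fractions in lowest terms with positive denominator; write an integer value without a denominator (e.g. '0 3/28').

5/52 1/8

C = [5/26, 6/13, 7/13, 10/13, 21/26, 11/13, 11/13, 1]
j=0 picked index 0: u0 ∈ [0, 5/26)
j=1 picked index 1: u0 ∈ [7/104, 35/104)
j=2 picked index 1: u0 ∈ [-3/52, 11/52)
j=3 picked index 2: u0 ∈ [9/104, 17/104)
j=4 picked index 3: u0 ∈ [1/26, 7/26)
j=5 picked index 3: u0 ∈ [-9/104, 15/104)
j=6 picked index 7: u0 ∈ [5/52, 1/4)
j=7 picked index 7: u0 ∈ [-3/104, 1/8)
intersection: [5/52, 1/8)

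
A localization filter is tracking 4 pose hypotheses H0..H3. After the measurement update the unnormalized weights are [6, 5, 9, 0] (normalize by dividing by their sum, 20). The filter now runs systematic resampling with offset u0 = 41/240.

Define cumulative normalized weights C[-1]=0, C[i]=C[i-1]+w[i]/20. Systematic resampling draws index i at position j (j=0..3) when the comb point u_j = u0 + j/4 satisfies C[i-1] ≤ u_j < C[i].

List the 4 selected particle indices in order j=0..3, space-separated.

C = [3/10, 11/20, 1, 1]
j=0: u_0=41/240 ∈ [0, 3/10) → index 0
j=1: u_1=101/240 ∈ [3/10, 11/20) → index 1
j=2: u_2=161/240 ∈ [11/20, 1) → index 2
j=3: u_3=221/240 ∈ [11/20, 1) → index 2

0 1 2 2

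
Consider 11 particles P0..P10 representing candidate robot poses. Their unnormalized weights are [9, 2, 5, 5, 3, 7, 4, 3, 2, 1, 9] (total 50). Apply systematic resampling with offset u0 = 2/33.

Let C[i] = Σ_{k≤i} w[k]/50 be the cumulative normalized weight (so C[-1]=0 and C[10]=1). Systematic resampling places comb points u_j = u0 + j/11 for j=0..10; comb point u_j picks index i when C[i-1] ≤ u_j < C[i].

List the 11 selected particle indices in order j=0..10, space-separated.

0 0 2 3 4 5 5 6 8 10 10

C = [9/50, 11/50, 8/25, 21/50, 12/25, 31/50, 7/10, 19/25, 4/5, 41/50, 1]
j=0: u_0=2/33 ∈ [0, 9/50) → index 0
j=1: u_1=5/33 ∈ [0, 9/50) → index 0
j=2: u_2=8/33 ∈ [11/50, 8/25) → index 2
j=3: u_3=1/3 ∈ [8/25, 21/50) → index 3
j=4: u_4=14/33 ∈ [21/50, 12/25) → index 4
j=5: u_5=17/33 ∈ [12/25, 31/50) → index 5
j=6: u_6=20/33 ∈ [12/25, 31/50) → index 5
j=7: u_7=23/33 ∈ [31/50, 7/10) → index 6
j=8: u_8=26/33 ∈ [19/25, 4/5) → index 8
j=9: u_9=29/33 ∈ [41/50, 1) → index 10
j=10: u_10=32/33 ∈ [41/50, 1) → index 10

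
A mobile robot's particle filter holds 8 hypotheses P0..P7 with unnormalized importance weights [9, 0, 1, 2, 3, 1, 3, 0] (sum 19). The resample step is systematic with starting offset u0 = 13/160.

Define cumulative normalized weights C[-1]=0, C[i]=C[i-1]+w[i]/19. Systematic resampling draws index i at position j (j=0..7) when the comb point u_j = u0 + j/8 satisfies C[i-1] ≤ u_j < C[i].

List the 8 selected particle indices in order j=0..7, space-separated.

0 0 0 0 3 4 5 6

C = [9/19, 9/19, 10/19, 12/19, 15/19, 16/19, 1, 1]
j=0: u_0=13/160 ∈ [0, 9/19) → index 0
j=1: u_1=33/160 ∈ [0, 9/19) → index 0
j=2: u_2=53/160 ∈ [0, 9/19) → index 0
j=3: u_3=73/160 ∈ [0, 9/19) → index 0
j=4: u_4=93/160 ∈ [10/19, 12/19) → index 3
j=5: u_5=113/160 ∈ [12/19, 15/19) → index 4
j=6: u_6=133/160 ∈ [15/19, 16/19) → index 5
j=7: u_7=153/160 ∈ [16/19, 1) → index 6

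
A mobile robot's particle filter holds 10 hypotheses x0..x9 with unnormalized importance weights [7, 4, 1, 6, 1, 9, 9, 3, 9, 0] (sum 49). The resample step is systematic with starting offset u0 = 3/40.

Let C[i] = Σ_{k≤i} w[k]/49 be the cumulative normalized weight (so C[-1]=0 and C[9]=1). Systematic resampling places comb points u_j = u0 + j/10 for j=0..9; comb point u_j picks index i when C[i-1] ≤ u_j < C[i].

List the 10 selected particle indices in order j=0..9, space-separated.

C = [1/7, 11/49, 12/49, 18/49, 19/49, 4/7, 37/49, 40/49, 1, 1]
j=0: u_0=3/40 ∈ [0, 1/7) → index 0
j=1: u_1=7/40 ∈ [1/7, 11/49) → index 1
j=2: u_2=11/40 ∈ [12/49, 18/49) → index 3
j=3: u_3=3/8 ∈ [18/49, 19/49) → index 4
j=4: u_4=19/40 ∈ [19/49, 4/7) → index 5
j=5: u_5=23/40 ∈ [4/7, 37/49) → index 6
j=6: u_6=27/40 ∈ [4/7, 37/49) → index 6
j=7: u_7=31/40 ∈ [37/49, 40/49) → index 7
j=8: u_8=7/8 ∈ [40/49, 1) → index 8
j=9: u_9=39/40 ∈ [40/49, 1) → index 8

0 1 3 4 5 6 6 7 8 8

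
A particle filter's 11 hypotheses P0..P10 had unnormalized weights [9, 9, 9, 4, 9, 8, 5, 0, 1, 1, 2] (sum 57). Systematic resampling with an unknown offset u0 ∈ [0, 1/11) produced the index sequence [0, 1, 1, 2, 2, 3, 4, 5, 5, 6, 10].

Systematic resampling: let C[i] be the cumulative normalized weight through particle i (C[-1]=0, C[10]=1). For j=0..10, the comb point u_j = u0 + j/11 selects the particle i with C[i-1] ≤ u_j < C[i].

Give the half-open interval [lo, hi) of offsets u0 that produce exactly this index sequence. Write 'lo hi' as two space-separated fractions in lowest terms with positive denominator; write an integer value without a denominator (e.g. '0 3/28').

14/209 56/627

C = [3/19, 6/19, 9/19, 31/57, 40/57, 16/19, 53/57, 53/57, 18/19, 55/57, 1]
j=0 picked index 0: u0 ∈ [0, 3/19)
j=1 picked index 1: u0 ∈ [14/209, 47/209)
j=2 picked index 1: u0 ∈ [-5/209, 28/209)
j=3 picked index 2: u0 ∈ [9/209, 42/209)
j=4 picked index 2: u0 ∈ [-10/209, 23/209)
j=5 picked index 3: u0 ∈ [4/209, 56/627)
j=6 picked index 4: u0 ∈ [-1/627, 98/627)
j=7 picked index 5: u0 ∈ [41/627, 43/209)
j=8 picked index 5: u0 ∈ [-16/627, 24/209)
j=9 picked index 6: u0 ∈ [5/209, 70/627)
j=10 picked index 10: u0 ∈ [35/627, 1/11)
intersection: [14/209, 56/627)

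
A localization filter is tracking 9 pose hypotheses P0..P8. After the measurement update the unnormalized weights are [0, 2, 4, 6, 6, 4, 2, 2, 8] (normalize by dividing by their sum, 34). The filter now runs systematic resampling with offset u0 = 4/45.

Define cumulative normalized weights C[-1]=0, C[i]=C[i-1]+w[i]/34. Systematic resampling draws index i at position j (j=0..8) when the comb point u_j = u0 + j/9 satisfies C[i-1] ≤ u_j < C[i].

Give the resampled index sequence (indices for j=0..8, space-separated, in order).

C = [0, 1/17, 3/17, 6/17, 9/17, 11/17, 12/17, 13/17, 1]
j=0: u_0=4/45 ∈ [1/17, 3/17) → index 2
j=1: u_1=1/5 ∈ [3/17, 6/17) → index 3
j=2: u_2=14/45 ∈ [3/17, 6/17) → index 3
j=3: u_3=19/45 ∈ [6/17, 9/17) → index 4
j=4: u_4=8/15 ∈ [9/17, 11/17) → index 5
j=5: u_5=29/45 ∈ [9/17, 11/17) → index 5
j=6: u_6=34/45 ∈ [12/17, 13/17) → index 7
j=7: u_7=13/15 ∈ [13/17, 1) → index 8
j=8: u_8=44/45 ∈ [13/17, 1) → index 8

2 3 3 4 5 5 7 8 8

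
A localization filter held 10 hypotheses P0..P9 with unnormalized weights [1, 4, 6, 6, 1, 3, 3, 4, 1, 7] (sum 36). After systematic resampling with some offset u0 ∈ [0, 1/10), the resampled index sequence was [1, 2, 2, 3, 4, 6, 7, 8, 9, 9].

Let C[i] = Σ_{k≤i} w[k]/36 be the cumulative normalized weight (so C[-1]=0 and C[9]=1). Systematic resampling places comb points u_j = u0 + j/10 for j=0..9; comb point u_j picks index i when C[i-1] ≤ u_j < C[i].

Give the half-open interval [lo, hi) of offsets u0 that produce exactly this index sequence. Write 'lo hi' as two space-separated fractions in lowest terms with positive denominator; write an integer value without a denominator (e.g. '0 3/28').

C = [1/36, 5/36, 11/36, 17/36, 1/2, 7/12, 2/3, 7/9, 29/36, 1]
j=0 picked index 1: u0 ∈ [1/36, 5/36)
j=1 picked index 2: u0 ∈ [7/180, 37/180)
j=2 picked index 2: u0 ∈ [-11/180, 19/180)
j=3 picked index 3: u0 ∈ [1/180, 31/180)
j=4 picked index 4: u0 ∈ [13/180, 1/10)
j=5 picked index 6: u0 ∈ [1/12, 1/6)
j=6 picked index 7: u0 ∈ [1/15, 8/45)
j=7 picked index 8: u0 ∈ [7/90, 19/180)
j=8 picked index 9: u0 ∈ [1/180, 1/5)
j=9 picked index 9: u0 ∈ [-17/180, 1/10)
intersection: [1/12, 1/10)

1/12 1/10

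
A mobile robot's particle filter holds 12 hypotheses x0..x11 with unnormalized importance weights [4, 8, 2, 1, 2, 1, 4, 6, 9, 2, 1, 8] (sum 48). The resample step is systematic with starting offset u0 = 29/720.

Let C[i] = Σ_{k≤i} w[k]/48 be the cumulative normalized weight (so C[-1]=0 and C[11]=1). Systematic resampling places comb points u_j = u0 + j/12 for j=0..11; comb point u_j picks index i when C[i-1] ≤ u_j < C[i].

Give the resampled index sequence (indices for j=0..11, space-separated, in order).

C = [1/12, 1/4, 7/24, 5/16, 17/48, 3/8, 11/24, 7/12, 37/48, 13/16, 5/6, 1]
j=0: u_0=29/720 ∈ [0, 1/12) → index 0
j=1: u_1=89/720 ∈ [1/12, 1/4) → index 1
j=2: u_2=149/720 ∈ [1/12, 1/4) → index 1
j=3: u_3=209/720 ∈ [1/4, 7/24) → index 2
j=4: u_4=269/720 ∈ [17/48, 3/8) → index 5
j=5: u_5=329/720 ∈ [3/8, 11/24) → index 6
j=6: u_6=389/720 ∈ [11/24, 7/12) → index 7
j=7: u_7=449/720 ∈ [7/12, 37/48) → index 8
j=8: u_8=509/720 ∈ [7/12, 37/48) → index 8
j=9: u_9=569/720 ∈ [37/48, 13/16) → index 9
j=10: u_10=629/720 ∈ [5/6, 1) → index 11
j=11: u_11=689/720 ∈ [5/6, 1) → index 11

0 1 1 2 5 6 7 8 8 9 11 11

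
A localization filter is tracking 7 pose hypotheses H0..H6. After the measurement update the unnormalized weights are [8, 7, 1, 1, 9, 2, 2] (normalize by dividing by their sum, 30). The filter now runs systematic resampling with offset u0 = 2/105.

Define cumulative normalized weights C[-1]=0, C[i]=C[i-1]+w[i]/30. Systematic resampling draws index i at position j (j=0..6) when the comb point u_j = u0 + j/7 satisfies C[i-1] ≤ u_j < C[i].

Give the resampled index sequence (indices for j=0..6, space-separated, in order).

C = [4/15, 1/2, 8/15, 17/30, 13/15, 14/15, 1]
j=0: u_0=2/105 ∈ [0, 4/15) → index 0
j=1: u_1=17/105 ∈ [0, 4/15) → index 0
j=2: u_2=32/105 ∈ [4/15, 1/2) → index 1
j=3: u_3=47/105 ∈ [4/15, 1/2) → index 1
j=4: u_4=62/105 ∈ [17/30, 13/15) → index 4
j=5: u_5=11/15 ∈ [17/30, 13/15) → index 4
j=6: u_6=92/105 ∈ [13/15, 14/15) → index 5

0 0 1 1 4 4 5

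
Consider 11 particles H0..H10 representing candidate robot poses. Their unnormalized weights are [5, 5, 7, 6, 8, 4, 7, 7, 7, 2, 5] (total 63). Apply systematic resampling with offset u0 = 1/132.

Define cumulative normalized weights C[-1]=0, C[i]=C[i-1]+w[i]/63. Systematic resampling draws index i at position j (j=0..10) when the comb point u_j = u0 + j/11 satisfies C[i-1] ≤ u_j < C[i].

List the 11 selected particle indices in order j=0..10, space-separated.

C = [5/63, 10/63, 17/63, 23/63, 31/63, 5/9, 2/3, 7/9, 8/9, 58/63, 1]
j=0: u_0=1/132 ∈ [0, 5/63) → index 0
j=1: u_1=13/132 ∈ [5/63, 10/63) → index 1
j=2: u_2=25/132 ∈ [10/63, 17/63) → index 2
j=3: u_3=37/132 ∈ [17/63, 23/63) → index 3
j=4: u_4=49/132 ∈ [23/63, 31/63) → index 4
j=5: u_5=61/132 ∈ [23/63, 31/63) → index 4
j=6: u_6=73/132 ∈ [31/63, 5/9) → index 5
j=7: u_7=85/132 ∈ [5/9, 2/3) → index 6
j=8: u_8=97/132 ∈ [2/3, 7/9) → index 7
j=9: u_9=109/132 ∈ [7/9, 8/9) → index 8
j=10: u_10=11/12 ∈ [8/9, 58/63) → index 9

0 1 2 3 4 4 5 6 7 8 9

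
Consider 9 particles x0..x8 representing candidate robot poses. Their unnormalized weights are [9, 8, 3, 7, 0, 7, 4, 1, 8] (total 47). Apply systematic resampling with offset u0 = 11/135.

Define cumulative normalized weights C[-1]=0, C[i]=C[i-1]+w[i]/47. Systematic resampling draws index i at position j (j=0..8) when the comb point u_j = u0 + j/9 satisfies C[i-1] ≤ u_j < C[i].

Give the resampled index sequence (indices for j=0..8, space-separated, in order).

0 1 1 2 3 5 6 8 8

C = [9/47, 17/47, 20/47, 27/47, 27/47, 34/47, 38/47, 39/47, 1]
j=0: u_0=11/135 ∈ [0, 9/47) → index 0
j=1: u_1=26/135 ∈ [9/47, 17/47) → index 1
j=2: u_2=41/135 ∈ [9/47, 17/47) → index 1
j=3: u_3=56/135 ∈ [17/47, 20/47) → index 2
j=4: u_4=71/135 ∈ [20/47, 27/47) → index 3
j=5: u_5=86/135 ∈ [27/47, 34/47) → index 5
j=6: u_6=101/135 ∈ [34/47, 38/47) → index 6
j=7: u_7=116/135 ∈ [39/47, 1) → index 8
j=8: u_8=131/135 ∈ [39/47, 1) → index 8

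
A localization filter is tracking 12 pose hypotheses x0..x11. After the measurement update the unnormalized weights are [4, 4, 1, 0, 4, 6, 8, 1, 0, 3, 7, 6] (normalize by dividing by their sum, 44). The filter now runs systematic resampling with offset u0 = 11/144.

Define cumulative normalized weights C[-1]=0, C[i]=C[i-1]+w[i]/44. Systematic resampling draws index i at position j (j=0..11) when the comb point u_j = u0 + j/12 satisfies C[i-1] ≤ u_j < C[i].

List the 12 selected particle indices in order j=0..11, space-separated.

0 1 4 5 5 6 6 9 10 10 11 11

C = [1/11, 2/11, 9/44, 9/44, 13/44, 19/44, 27/44, 7/11, 7/11, 31/44, 19/22, 1]
j=0: u_0=11/144 ∈ [0, 1/11) → index 0
j=1: u_1=23/144 ∈ [1/11, 2/11) → index 1
j=2: u_2=35/144 ∈ [9/44, 13/44) → index 4
j=3: u_3=47/144 ∈ [13/44, 19/44) → index 5
j=4: u_4=59/144 ∈ [13/44, 19/44) → index 5
j=5: u_5=71/144 ∈ [19/44, 27/44) → index 6
j=6: u_6=83/144 ∈ [19/44, 27/44) → index 6
j=7: u_7=95/144 ∈ [7/11, 31/44) → index 9
j=8: u_8=107/144 ∈ [31/44, 19/22) → index 10
j=9: u_9=119/144 ∈ [31/44, 19/22) → index 10
j=10: u_10=131/144 ∈ [19/22, 1) → index 11
j=11: u_11=143/144 ∈ [19/22, 1) → index 11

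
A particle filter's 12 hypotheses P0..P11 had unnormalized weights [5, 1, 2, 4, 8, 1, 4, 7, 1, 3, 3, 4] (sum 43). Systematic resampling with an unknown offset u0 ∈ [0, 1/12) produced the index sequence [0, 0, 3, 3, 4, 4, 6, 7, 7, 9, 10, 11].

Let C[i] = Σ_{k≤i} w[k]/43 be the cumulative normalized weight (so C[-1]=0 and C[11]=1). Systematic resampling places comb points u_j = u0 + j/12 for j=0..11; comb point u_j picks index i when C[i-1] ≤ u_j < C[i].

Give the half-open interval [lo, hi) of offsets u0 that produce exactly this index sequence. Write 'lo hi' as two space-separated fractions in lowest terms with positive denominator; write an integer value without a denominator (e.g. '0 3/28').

C = [5/43, 6/43, 8/43, 12/43, 20/43, 21/43, 25/43, 32/43, 33/43, 36/43, 39/43, 1]
j=0 picked index 0: u0 ∈ [0, 5/43)
j=1 picked index 0: u0 ∈ [-1/12, 17/516)
j=2 picked index 3: u0 ∈ [5/258, 29/258)
j=3 picked index 3: u0 ∈ [-11/172, 5/172)
j=4 picked index 4: u0 ∈ [-7/129, 17/129)
j=5 picked index 4: u0 ∈ [-71/516, 25/516)
j=6 picked index 6: u0 ∈ [-1/86, 7/86)
j=7 picked index 7: u0 ∈ [-1/516, 83/516)
j=8 picked index 7: u0 ∈ [-11/129, 10/129)
j=9 picked index 9: u0 ∈ [3/172, 15/172)
j=10 picked index 10: u0 ∈ [1/258, 19/258)
j=11 picked index 11: u0 ∈ [-5/516, 1/12)
intersection: [5/258, 5/172)

5/258 5/172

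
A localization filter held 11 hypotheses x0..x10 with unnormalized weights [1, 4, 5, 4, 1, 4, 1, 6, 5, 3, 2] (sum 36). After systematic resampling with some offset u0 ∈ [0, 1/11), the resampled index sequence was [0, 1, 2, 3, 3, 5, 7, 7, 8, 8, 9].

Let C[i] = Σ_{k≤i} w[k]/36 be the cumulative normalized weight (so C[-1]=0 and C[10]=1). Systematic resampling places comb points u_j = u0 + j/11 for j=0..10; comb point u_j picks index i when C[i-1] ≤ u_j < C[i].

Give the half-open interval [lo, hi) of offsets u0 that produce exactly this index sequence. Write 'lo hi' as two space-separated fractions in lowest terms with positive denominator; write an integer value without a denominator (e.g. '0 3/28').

1/99 5/198

C = [1/36, 5/36, 5/18, 7/18, 5/12, 19/36, 5/9, 13/18, 31/36, 17/18, 1]
j=0 picked index 0: u0 ∈ [0, 1/36)
j=1 picked index 1: u0 ∈ [-25/396, 19/396)
j=2 picked index 2: u0 ∈ [-17/396, 19/198)
j=3 picked index 3: u0 ∈ [1/198, 23/198)
j=4 picked index 3: u0 ∈ [-17/198, 5/198)
j=5 picked index 5: u0 ∈ [-5/132, 29/396)
j=6 picked index 7: u0 ∈ [1/99, 35/198)
j=7 picked index 7: u0 ∈ [-8/99, 17/198)
j=8 picked index 8: u0 ∈ [-1/198, 53/396)
j=9 picked index 8: u0 ∈ [-19/198, 17/396)
j=10 picked index 9: u0 ∈ [-19/396, 7/198)
intersection: [1/99, 5/198)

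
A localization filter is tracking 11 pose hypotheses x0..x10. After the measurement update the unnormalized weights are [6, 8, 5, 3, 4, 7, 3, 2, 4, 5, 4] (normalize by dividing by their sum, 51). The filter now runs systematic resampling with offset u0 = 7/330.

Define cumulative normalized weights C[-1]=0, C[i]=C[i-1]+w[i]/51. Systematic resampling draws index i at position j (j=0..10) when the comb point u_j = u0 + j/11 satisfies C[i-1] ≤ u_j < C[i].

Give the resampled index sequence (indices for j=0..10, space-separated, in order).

C = [2/17, 14/51, 19/51, 22/51, 26/51, 11/17, 12/17, 38/51, 14/17, 47/51, 1]
j=0: u_0=7/330 ∈ [0, 2/17) → index 0
j=1: u_1=37/330 ∈ [0, 2/17) → index 0
j=2: u_2=67/330 ∈ [2/17, 14/51) → index 1
j=3: u_3=97/330 ∈ [14/51, 19/51) → index 2
j=4: u_4=127/330 ∈ [19/51, 22/51) → index 3
j=5: u_5=157/330 ∈ [22/51, 26/51) → index 4
j=6: u_6=17/30 ∈ [26/51, 11/17) → index 5
j=7: u_7=217/330 ∈ [11/17, 12/17) → index 6
j=8: u_8=247/330 ∈ [38/51, 14/17) → index 8
j=9: u_9=277/330 ∈ [14/17, 47/51) → index 9
j=10: u_10=307/330 ∈ [47/51, 1) → index 10

0 0 1 2 3 4 5 6 8 9 10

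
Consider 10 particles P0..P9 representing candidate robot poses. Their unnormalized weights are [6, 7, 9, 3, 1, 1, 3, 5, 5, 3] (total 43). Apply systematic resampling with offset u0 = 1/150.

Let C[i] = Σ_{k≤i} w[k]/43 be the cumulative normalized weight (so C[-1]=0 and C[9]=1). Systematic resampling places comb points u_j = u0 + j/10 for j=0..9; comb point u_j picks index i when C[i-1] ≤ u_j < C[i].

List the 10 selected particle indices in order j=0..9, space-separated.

C = [6/43, 13/43, 22/43, 25/43, 26/43, 27/43, 30/43, 35/43, 40/43, 1]
j=0: u_0=1/150 ∈ [0, 6/43) → index 0
j=1: u_1=8/75 ∈ [0, 6/43) → index 0
j=2: u_2=31/150 ∈ [6/43, 13/43) → index 1
j=3: u_3=23/75 ∈ [13/43, 22/43) → index 2
j=4: u_4=61/150 ∈ [13/43, 22/43) → index 2
j=5: u_5=38/75 ∈ [13/43, 22/43) → index 2
j=6: u_6=91/150 ∈ [26/43, 27/43) → index 5
j=7: u_7=53/75 ∈ [30/43, 35/43) → index 7
j=8: u_8=121/150 ∈ [30/43, 35/43) → index 7
j=9: u_9=68/75 ∈ [35/43, 40/43) → index 8

0 0 1 2 2 2 5 7 7 8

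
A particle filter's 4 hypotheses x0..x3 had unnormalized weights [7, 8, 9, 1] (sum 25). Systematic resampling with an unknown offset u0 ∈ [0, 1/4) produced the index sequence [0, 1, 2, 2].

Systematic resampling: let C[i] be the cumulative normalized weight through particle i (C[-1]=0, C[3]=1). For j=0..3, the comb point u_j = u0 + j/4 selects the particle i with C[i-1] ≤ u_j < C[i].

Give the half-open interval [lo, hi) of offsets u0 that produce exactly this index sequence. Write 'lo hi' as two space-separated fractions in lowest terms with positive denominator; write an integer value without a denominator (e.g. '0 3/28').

1/10 21/100

C = [7/25, 3/5, 24/25, 1]
j=0 picked index 0: u0 ∈ [0, 7/25)
j=1 picked index 1: u0 ∈ [3/100, 7/20)
j=2 picked index 2: u0 ∈ [1/10, 23/50)
j=3 picked index 2: u0 ∈ [-3/20, 21/100)
intersection: [1/10, 21/100)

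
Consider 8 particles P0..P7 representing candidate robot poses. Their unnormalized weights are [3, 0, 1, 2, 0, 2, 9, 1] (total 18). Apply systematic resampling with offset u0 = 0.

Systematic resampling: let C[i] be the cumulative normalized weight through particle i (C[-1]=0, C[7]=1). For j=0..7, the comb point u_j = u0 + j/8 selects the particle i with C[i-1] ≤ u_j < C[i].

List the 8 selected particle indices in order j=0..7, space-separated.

C = [1/6, 1/6, 2/9, 1/3, 1/3, 4/9, 17/18, 1]
j=0: u_0=0 ∈ [0, 1/6) → index 0
j=1: u_1=1/8 ∈ [0, 1/6) → index 0
j=2: u_2=1/4 ∈ [2/9, 1/3) → index 3
j=3: u_3=3/8 ∈ [1/3, 4/9) → index 5
j=4: u_4=1/2 ∈ [4/9, 17/18) → index 6
j=5: u_5=5/8 ∈ [4/9, 17/18) → index 6
j=6: u_6=3/4 ∈ [4/9, 17/18) → index 6
j=7: u_7=7/8 ∈ [4/9, 17/18) → index 6

0 0 3 5 6 6 6 6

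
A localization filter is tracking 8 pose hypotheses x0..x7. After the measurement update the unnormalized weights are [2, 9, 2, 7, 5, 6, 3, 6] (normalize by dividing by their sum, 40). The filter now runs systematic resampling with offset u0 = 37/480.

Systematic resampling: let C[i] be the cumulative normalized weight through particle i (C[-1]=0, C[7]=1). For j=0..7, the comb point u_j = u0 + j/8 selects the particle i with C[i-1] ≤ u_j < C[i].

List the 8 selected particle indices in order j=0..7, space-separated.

C = [1/20, 11/40, 13/40, 1/2, 5/8, 31/40, 17/20, 1]
j=0: u_0=37/480 ∈ [1/20, 11/40) → index 1
j=1: u_1=97/480 ∈ [1/20, 11/40) → index 1
j=2: u_2=157/480 ∈ [13/40, 1/2) → index 3
j=3: u_3=217/480 ∈ [13/40, 1/2) → index 3
j=4: u_4=277/480 ∈ [1/2, 5/8) → index 4
j=5: u_5=337/480 ∈ [5/8, 31/40) → index 5
j=6: u_6=397/480 ∈ [31/40, 17/20) → index 6
j=7: u_7=457/480 ∈ [17/20, 1) → index 7

1 1 3 3 4 5 6 7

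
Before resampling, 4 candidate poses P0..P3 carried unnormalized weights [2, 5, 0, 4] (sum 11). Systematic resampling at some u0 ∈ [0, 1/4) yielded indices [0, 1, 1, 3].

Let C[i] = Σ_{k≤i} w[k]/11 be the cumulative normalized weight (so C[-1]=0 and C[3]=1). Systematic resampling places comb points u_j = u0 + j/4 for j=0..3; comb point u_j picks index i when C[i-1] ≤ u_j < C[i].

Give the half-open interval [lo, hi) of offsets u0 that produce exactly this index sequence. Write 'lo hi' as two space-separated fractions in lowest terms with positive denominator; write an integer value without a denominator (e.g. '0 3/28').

0 3/22

C = [2/11, 7/11, 7/11, 1]
j=0 picked index 0: u0 ∈ [0, 2/11)
j=1 picked index 1: u0 ∈ [-3/44, 17/44)
j=2 picked index 1: u0 ∈ [-7/22, 3/22)
j=3 picked index 3: u0 ∈ [-5/44, 1/4)
intersection: [0, 3/22)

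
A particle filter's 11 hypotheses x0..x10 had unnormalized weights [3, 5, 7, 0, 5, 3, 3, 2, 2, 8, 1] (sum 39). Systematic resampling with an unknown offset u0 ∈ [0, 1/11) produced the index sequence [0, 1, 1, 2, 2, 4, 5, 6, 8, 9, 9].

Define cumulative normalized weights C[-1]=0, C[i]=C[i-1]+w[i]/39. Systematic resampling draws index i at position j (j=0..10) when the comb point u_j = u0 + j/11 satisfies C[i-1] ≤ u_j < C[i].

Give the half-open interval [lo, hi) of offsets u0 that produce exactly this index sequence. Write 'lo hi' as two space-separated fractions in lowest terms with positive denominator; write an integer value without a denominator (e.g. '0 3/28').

C = [1/13, 8/39, 5/13, 5/13, 20/39, 23/39, 2/3, 28/39, 10/13, 38/39, 1]
j=0 picked index 0: u0 ∈ [0, 1/13)
j=1 picked index 1: u0 ∈ [-2/143, 49/429)
j=2 picked index 1: u0 ∈ [-15/143, 10/429)
j=3 picked index 2: u0 ∈ [-29/429, 16/143)
j=4 picked index 2: u0 ∈ [-68/429, 3/143)
j=5 picked index 4: u0 ∈ [-10/143, 25/429)
j=6 picked index 5: u0 ∈ [-14/429, 19/429)
j=7 picked index 6: u0 ∈ [-20/429, 1/33)
j=8 picked index 8: u0 ∈ [-4/429, 6/143)
j=9 picked index 9: u0 ∈ [-7/143, 67/429)
j=10 picked index 9: u0 ∈ [-20/143, 28/429)
intersection: [0, 3/143)

0 3/143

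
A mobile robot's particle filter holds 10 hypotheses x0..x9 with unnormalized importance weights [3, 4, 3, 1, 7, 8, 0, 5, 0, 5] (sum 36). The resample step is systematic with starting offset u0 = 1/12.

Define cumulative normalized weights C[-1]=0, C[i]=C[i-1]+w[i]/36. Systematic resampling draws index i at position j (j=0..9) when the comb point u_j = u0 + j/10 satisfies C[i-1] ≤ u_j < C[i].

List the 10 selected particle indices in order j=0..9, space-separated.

1 1 3 4 4 5 5 7 9 9

C = [1/12, 7/36, 5/18, 11/36, 1/2, 13/18, 13/18, 31/36, 31/36, 1]
j=0: u_0=1/12 ∈ [1/12, 7/36) → index 1
j=1: u_1=11/60 ∈ [1/12, 7/36) → index 1
j=2: u_2=17/60 ∈ [5/18, 11/36) → index 3
j=3: u_3=23/60 ∈ [11/36, 1/2) → index 4
j=4: u_4=29/60 ∈ [11/36, 1/2) → index 4
j=5: u_5=7/12 ∈ [1/2, 13/18) → index 5
j=6: u_6=41/60 ∈ [1/2, 13/18) → index 5
j=7: u_7=47/60 ∈ [13/18, 31/36) → index 7
j=8: u_8=53/60 ∈ [31/36, 1) → index 9
j=9: u_9=59/60 ∈ [31/36, 1) → index 9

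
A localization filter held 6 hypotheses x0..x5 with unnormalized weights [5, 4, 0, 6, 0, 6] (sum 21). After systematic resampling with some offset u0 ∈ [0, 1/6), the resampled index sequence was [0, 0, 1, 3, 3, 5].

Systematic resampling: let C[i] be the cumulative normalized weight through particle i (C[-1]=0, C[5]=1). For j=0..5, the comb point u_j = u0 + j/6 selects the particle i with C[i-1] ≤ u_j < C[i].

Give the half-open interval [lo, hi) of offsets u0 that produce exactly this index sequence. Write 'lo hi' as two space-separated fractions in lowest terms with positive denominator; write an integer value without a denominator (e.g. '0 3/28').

C = [5/21, 3/7, 3/7, 5/7, 5/7, 1]
j=0 picked index 0: u0 ∈ [0, 5/21)
j=1 picked index 0: u0 ∈ [-1/6, 1/14)
j=2 picked index 1: u0 ∈ [-2/21, 2/21)
j=3 picked index 3: u0 ∈ [-1/14, 3/14)
j=4 picked index 3: u0 ∈ [-5/21, 1/21)
j=5 picked index 5: u0 ∈ [-5/42, 1/6)
intersection: [0, 1/21)

0 1/21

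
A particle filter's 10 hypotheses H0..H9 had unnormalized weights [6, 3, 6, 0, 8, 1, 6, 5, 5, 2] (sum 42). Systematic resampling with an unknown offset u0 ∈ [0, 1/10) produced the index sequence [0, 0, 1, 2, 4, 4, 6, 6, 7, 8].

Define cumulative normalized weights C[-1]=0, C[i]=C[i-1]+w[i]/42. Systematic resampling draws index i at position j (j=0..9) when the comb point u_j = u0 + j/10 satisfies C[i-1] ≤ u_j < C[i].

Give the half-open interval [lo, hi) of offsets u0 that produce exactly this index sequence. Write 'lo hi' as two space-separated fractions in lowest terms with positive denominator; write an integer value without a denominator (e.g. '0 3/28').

C = [1/7, 3/14, 5/14, 5/14, 23/42, 4/7, 5/7, 5/6, 20/21, 1]
j=0 picked index 0: u0 ∈ [0, 1/7)
j=1 picked index 0: u0 ∈ [-1/10, 3/70)
j=2 picked index 1: u0 ∈ [-2/35, 1/70)
j=3 picked index 2: u0 ∈ [-3/35, 2/35)
j=4 picked index 4: u0 ∈ [-3/70, 31/210)
j=5 picked index 4: u0 ∈ [-1/7, 1/21)
j=6 picked index 6: u0 ∈ [-1/35, 4/35)
j=7 picked index 6: u0 ∈ [-9/70, 1/70)
j=8 picked index 7: u0 ∈ [-3/35, 1/30)
j=9 picked index 8: u0 ∈ [-1/15, 11/210)
intersection: [0, 1/70)

0 1/70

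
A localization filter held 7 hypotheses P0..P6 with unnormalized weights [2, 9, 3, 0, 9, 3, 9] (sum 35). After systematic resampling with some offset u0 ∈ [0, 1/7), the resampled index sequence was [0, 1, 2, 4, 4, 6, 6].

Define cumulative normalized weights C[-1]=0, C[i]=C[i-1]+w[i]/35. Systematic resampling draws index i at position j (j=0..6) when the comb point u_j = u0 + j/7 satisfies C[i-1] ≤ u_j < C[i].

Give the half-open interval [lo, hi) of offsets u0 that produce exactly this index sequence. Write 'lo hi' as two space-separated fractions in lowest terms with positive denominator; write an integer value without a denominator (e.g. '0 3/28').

C = [2/35, 11/35, 2/5, 2/5, 23/35, 26/35, 1]
j=0 picked index 0: u0 ∈ [0, 2/35)
j=1 picked index 1: u0 ∈ [-3/35, 6/35)
j=2 picked index 2: u0 ∈ [1/35, 4/35)
j=3 picked index 4: u0 ∈ [-1/35, 8/35)
j=4 picked index 4: u0 ∈ [-6/35, 3/35)
j=5 picked index 6: u0 ∈ [1/35, 2/7)
j=6 picked index 6: u0 ∈ [-4/35, 1/7)
intersection: [1/35, 2/35)

1/35 2/35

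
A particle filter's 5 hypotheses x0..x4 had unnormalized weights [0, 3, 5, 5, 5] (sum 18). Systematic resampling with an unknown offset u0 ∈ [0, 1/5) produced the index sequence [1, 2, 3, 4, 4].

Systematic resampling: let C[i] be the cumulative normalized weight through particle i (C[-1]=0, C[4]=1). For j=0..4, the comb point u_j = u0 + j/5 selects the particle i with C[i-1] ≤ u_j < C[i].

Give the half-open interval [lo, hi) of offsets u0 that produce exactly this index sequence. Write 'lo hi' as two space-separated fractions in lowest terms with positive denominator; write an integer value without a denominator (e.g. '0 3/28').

11/90 1/6

C = [0, 1/6, 4/9, 13/18, 1]
j=0 picked index 1: u0 ∈ [0, 1/6)
j=1 picked index 2: u0 ∈ [-1/30, 11/45)
j=2 picked index 3: u0 ∈ [2/45, 29/90)
j=3 picked index 4: u0 ∈ [11/90, 2/5)
j=4 picked index 4: u0 ∈ [-7/90, 1/5)
intersection: [11/90, 1/6)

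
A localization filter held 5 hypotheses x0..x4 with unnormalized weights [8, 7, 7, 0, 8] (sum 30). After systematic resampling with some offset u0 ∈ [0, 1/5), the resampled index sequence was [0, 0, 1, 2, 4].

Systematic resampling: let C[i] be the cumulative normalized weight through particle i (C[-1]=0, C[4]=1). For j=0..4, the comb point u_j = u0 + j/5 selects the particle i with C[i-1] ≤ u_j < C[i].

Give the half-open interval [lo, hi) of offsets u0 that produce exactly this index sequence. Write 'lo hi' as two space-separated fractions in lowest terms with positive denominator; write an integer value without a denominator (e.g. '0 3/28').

C = [4/15, 1/2, 11/15, 11/15, 1]
j=0 picked index 0: u0 ∈ [0, 4/15)
j=1 picked index 0: u0 ∈ [-1/5, 1/15)
j=2 picked index 1: u0 ∈ [-2/15, 1/10)
j=3 picked index 2: u0 ∈ [-1/10, 2/15)
j=4 picked index 4: u0 ∈ [-1/15, 1/5)
intersection: [0, 1/15)

0 1/15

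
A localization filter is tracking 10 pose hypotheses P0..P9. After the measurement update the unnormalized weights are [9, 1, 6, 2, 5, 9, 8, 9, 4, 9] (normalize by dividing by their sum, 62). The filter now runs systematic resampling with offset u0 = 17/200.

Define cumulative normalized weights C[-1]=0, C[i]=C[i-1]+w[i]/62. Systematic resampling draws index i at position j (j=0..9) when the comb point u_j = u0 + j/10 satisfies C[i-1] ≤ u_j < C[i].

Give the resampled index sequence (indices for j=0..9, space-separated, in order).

0 2 3 5 5 6 7 7 9 9

C = [9/62, 5/31, 8/31, 9/31, 23/62, 16/31, 20/31, 49/62, 53/62, 1]
j=0: u_0=17/200 ∈ [0, 9/62) → index 0
j=1: u_1=37/200 ∈ [5/31, 8/31) → index 2
j=2: u_2=57/200 ∈ [8/31, 9/31) → index 3
j=3: u_3=77/200 ∈ [23/62, 16/31) → index 5
j=4: u_4=97/200 ∈ [23/62, 16/31) → index 5
j=5: u_5=117/200 ∈ [16/31, 20/31) → index 6
j=6: u_6=137/200 ∈ [20/31, 49/62) → index 7
j=7: u_7=157/200 ∈ [20/31, 49/62) → index 7
j=8: u_8=177/200 ∈ [53/62, 1) → index 9
j=9: u_9=197/200 ∈ [53/62, 1) → index 9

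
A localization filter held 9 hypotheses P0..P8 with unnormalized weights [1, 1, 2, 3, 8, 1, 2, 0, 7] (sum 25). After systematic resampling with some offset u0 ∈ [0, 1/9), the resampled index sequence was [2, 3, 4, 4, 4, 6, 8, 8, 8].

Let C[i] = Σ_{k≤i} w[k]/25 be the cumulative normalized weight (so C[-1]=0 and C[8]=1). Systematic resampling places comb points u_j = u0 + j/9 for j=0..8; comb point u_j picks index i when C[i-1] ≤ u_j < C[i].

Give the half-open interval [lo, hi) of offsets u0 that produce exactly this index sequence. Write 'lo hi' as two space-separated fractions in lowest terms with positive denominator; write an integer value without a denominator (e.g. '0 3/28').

19/225 1/9

C = [1/25, 2/25, 4/25, 7/25, 3/5, 16/25, 18/25, 18/25, 1]
j=0 picked index 2: u0 ∈ [2/25, 4/25)
j=1 picked index 3: u0 ∈ [11/225, 38/225)
j=2 picked index 4: u0 ∈ [13/225, 17/45)
j=3 picked index 4: u0 ∈ [-4/75, 4/15)
j=4 picked index 4: u0 ∈ [-37/225, 7/45)
j=5 picked index 6: u0 ∈ [19/225, 37/225)
j=6 picked index 8: u0 ∈ [4/75, 1/3)
j=7 picked index 8: u0 ∈ [-13/225, 2/9)
j=8 picked index 8: u0 ∈ [-38/225, 1/9)
intersection: [19/225, 1/9)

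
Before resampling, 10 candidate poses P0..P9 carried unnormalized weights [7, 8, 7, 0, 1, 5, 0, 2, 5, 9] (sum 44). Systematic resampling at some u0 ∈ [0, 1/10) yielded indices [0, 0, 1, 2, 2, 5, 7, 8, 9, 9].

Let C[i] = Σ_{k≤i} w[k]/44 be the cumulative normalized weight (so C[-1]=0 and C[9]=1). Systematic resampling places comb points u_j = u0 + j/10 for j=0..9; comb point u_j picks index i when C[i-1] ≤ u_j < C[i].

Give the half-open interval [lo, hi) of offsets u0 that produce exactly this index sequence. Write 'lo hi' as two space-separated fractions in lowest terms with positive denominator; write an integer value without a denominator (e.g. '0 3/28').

9/220 13/220

C = [7/44, 15/44, 1/2, 1/2, 23/44, 7/11, 7/11, 15/22, 35/44, 1]
j=0 picked index 0: u0 ∈ [0, 7/44)
j=1 picked index 0: u0 ∈ [-1/10, 13/220)
j=2 picked index 1: u0 ∈ [-9/220, 31/220)
j=3 picked index 2: u0 ∈ [9/220, 1/5)
j=4 picked index 2: u0 ∈ [-13/220, 1/10)
j=5 picked index 5: u0 ∈ [1/44, 3/22)
j=6 picked index 7: u0 ∈ [2/55, 9/110)
j=7 picked index 8: u0 ∈ [-1/55, 21/220)
j=8 picked index 9: u0 ∈ [-1/220, 1/5)
j=9 picked index 9: u0 ∈ [-23/220, 1/10)
intersection: [9/220, 13/220)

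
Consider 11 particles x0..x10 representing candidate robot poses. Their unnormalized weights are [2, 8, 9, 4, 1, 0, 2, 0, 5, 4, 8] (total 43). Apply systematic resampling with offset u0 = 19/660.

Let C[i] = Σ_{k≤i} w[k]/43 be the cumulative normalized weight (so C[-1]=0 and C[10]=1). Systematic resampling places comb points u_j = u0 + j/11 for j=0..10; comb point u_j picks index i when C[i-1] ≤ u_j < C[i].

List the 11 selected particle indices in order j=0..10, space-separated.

0 1 1 2 2 3 6 8 9 10 10

C = [2/43, 10/43, 19/43, 23/43, 24/43, 24/43, 26/43, 26/43, 31/43, 35/43, 1]
j=0: u_0=19/660 ∈ [0, 2/43) → index 0
j=1: u_1=79/660 ∈ [2/43, 10/43) → index 1
j=2: u_2=139/660 ∈ [2/43, 10/43) → index 1
j=3: u_3=199/660 ∈ [10/43, 19/43) → index 2
j=4: u_4=259/660 ∈ [10/43, 19/43) → index 2
j=5: u_5=29/60 ∈ [19/43, 23/43) → index 3
j=6: u_6=379/660 ∈ [24/43, 26/43) → index 6
j=7: u_7=439/660 ∈ [26/43, 31/43) → index 8
j=8: u_8=499/660 ∈ [31/43, 35/43) → index 9
j=9: u_9=559/660 ∈ [35/43, 1) → index 10
j=10: u_10=619/660 ∈ [35/43, 1) → index 10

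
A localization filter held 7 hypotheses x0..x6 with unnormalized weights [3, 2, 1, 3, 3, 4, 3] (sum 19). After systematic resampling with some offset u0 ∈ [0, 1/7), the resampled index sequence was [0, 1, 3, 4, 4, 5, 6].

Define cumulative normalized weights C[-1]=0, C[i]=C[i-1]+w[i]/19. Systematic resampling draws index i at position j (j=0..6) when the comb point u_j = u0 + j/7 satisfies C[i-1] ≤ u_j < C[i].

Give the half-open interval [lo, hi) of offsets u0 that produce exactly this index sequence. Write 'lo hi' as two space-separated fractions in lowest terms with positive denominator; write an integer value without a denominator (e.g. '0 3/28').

6/133 8/133

C = [3/19, 5/19, 6/19, 9/19, 12/19, 16/19, 1]
j=0 picked index 0: u0 ∈ [0, 3/19)
j=1 picked index 1: u0 ∈ [2/133, 16/133)
j=2 picked index 3: u0 ∈ [4/133, 25/133)
j=3 picked index 4: u0 ∈ [6/133, 27/133)
j=4 picked index 4: u0 ∈ [-13/133, 8/133)
j=5 picked index 5: u0 ∈ [-11/133, 17/133)
j=6 picked index 6: u0 ∈ [-2/133, 1/7)
intersection: [6/133, 8/133)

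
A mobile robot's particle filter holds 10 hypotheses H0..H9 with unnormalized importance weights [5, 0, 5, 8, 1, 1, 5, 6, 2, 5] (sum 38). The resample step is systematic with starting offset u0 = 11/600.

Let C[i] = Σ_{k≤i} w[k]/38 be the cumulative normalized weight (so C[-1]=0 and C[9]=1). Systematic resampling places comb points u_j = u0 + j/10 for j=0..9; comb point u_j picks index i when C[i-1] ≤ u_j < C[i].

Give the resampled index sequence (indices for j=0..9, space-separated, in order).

0 0 2 3 3 5 6 7 8 9

C = [5/38, 5/38, 5/19, 9/19, 1/2, 10/19, 25/38, 31/38, 33/38, 1]
j=0: u_0=11/600 ∈ [0, 5/38) → index 0
j=1: u_1=71/600 ∈ [0, 5/38) → index 0
j=2: u_2=131/600 ∈ [5/38, 5/19) → index 2
j=3: u_3=191/600 ∈ [5/19, 9/19) → index 3
j=4: u_4=251/600 ∈ [5/19, 9/19) → index 3
j=5: u_5=311/600 ∈ [1/2, 10/19) → index 5
j=6: u_6=371/600 ∈ [10/19, 25/38) → index 6
j=7: u_7=431/600 ∈ [25/38, 31/38) → index 7
j=8: u_8=491/600 ∈ [31/38, 33/38) → index 8
j=9: u_9=551/600 ∈ [33/38, 1) → index 9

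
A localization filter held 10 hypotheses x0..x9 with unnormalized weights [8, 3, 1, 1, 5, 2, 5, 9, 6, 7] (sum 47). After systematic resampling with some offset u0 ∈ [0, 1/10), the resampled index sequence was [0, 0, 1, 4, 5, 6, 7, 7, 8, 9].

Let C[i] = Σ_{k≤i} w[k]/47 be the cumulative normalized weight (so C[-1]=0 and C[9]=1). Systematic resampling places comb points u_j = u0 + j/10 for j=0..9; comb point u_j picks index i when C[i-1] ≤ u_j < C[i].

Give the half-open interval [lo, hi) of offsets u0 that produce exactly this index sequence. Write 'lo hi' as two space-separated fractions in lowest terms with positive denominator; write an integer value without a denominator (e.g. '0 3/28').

0 11/470

C = [8/47, 11/47, 12/47, 13/47, 18/47, 20/47, 25/47, 34/47, 40/47, 1]
j=0 picked index 0: u0 ∈ [0, 8/47)
j=1 picked index 0: u0 ∈ [-1/10, 33/470)
j=2 picked index 1: u0 ∈ [-7/235, 8/235)
j=3 picked index 4: u0 ∈ [-11/470, 39/470)
j=4 picked index 5: u0 ∈ [-4/235, 6/235)
j=5 picked index 6: u0 ∈ [-7/94, 3/94)
j=6 picked index 7: u0 ∈ [-16/235, 29/235)
j=7 picked index 7: u0 ∈ [-79/470, 11/470)
j=8 picked index 8: u0 ∈ [-18/235, 12/235)
j=9 picked index 9: u0 ∈ [-23/470, 1/10)
intersection: [0, 11/470)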